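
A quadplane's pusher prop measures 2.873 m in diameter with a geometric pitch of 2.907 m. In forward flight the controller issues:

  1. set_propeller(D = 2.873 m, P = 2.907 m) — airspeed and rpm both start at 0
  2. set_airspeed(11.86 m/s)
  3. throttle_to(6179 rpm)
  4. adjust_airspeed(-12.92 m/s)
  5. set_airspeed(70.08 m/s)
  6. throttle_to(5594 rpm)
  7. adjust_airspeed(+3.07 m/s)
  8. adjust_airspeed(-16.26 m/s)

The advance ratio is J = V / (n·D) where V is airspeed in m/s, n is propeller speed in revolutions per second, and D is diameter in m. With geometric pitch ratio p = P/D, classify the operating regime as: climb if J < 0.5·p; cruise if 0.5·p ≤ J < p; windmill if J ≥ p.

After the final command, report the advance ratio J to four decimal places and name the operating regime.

J = 0.2124, regime = climb

set_propeller: D = 2.873 m, P = 2.907 m (p = P/D = 1.011834); state ← (V=0, rpm=0)
set_airspeed(11.86): V ← 11.86 m/s
throttle_to(6179): rpm ← 6179
adjust_airspeed(-12.92): V ← 11.86 -12.92 = -1.06 m/s
set_airspeed(70.08): V ← 70.08 m/s
throttle_to(5594): rpm ← 5594
adjust_airspeed(+3.07): V ← 70.08 +3.07 = 73.15 m/s
adjust_airspeed(-16.26): V ← 73.15 -16.26 = 56.89 m/s
final state: V = 56.89 m/s, rpm = 5594 → n = rpm/60 = 93.233333 rev/s
J = V / (n·D) = 56.89 / (93.233333 × 2.873) = 0.212388
regime bands: climb J<0.5059 | cruise [0.5059, 1.0118) | windmill J≥1.0118
J = 0.2124 → climb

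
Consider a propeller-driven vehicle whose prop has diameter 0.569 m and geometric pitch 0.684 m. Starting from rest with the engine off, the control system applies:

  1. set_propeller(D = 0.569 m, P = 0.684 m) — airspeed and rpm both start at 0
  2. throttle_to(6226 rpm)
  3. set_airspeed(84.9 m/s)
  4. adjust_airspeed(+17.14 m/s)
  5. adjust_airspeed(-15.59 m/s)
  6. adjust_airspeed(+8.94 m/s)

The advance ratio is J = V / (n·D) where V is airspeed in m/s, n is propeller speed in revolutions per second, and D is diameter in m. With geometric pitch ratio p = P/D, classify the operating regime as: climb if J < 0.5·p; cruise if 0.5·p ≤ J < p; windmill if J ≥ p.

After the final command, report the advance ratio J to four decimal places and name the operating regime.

set_propeller: D = 0.569 m, P = 0.684 m (p = P/D = 1.202109); state ← (V=0, rpm=0)
throttle_to(6226): rpm ← 6226
set_airspeed(84.9): V ← 84.9 m/s
adjust_airspeed(+17.14): V ← 84.9 +17.14 = 102.04 m/s
adjust_airspeed(-15.59): V ← 102.04 -15.59 = 86.45 m/s
adjust_airspeed(+8.94): V ← 86.45 +8.94 = 95.39 m/s
final state: V = 95.39 m/s, rpm = 6226 → n = rpm/60 = 103.766667 rev/s
J = V / (n·D) = 95.39 / (103.766667 × 0.569) = 1.615596
regime bands: climb J<0.6011 | cruise [0.6011, 1.2021) | windmill J≥1.2021
J = 1.6156 → windmill

J = 1.6156, regime = windmill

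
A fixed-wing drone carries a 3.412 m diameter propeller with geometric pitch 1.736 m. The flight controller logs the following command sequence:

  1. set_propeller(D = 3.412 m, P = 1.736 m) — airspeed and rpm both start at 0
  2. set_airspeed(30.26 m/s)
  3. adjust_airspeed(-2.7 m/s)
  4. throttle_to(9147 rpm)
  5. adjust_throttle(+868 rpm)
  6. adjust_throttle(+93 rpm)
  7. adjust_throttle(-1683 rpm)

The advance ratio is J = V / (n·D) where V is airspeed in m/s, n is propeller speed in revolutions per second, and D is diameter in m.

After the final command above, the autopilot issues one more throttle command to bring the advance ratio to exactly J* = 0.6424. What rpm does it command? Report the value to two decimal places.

rpm = 754.42

set_propeller: D = 3.412 m, P = 1.736 m (p = P/D = 0.508792); state ← (V=0, rpm=0)
set_airspeed(30.26): V ← 30.26 m/s
adjust_airspeed(-2.7): V ← 30.26 -2.7 = 27.56 m/s
throttle_to(9147): rpm ← 9147
adjust_throttle(+868): rpm ← 9147 +868 = 10015
adjust_throttle(+93): rpm ← 10015 +93 = 10108
adjust_throttle(-1683): rpm ← 10108 -1683 = 8425
final state: V = 27.56 m/s, rpm = 8425 → n = rpm/60 = 140.416667 rev/s
target J* = 0.6424; solve J* = V/(n·D) for n: n = V/(J*·D) = 27.56/(0.6424 × 3.412) = 12.573745 rev/s
rpm = 60·n = 754.424717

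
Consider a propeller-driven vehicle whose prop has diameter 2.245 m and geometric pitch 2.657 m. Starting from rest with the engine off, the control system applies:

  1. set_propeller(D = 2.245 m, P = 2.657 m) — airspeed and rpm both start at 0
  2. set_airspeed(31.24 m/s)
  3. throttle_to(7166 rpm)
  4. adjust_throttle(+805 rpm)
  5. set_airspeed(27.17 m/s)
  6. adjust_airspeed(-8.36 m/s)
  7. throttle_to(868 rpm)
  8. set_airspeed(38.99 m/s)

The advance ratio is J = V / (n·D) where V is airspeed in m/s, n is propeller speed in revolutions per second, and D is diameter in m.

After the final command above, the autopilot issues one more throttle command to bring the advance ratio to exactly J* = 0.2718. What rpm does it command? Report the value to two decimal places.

set_propeller: D = 2.245 m, P = 2.657 m (p = P/D = 1.183519); state ← (V=0, rpm=0)
set_airspeed(31.24): V ← 31.24 m/s
throttle_to(7166): rpm ← 7166
adjust_throttle(+805): rpm ← 7166 +805 = 7971
set_airspeed(27.17): V ← 27.17 m/s
adjust_airspeed(-8.36): V ← 27.17 -8.36 = 18.81 m/s
throttle_to(868): rpm ← 868
set_airspeed(38.99): V ← 38.99 m/s
final state: V = 38.99 m/s, rpm = 868 → n = rpm/60 = 14.466667 rev/s
target J* = 0.2718; solve J* = V/(n·D) for n: n = V/(J*·D) = 38.99/(0.2718 × 2.245) = 63.898025 rev/s
rpm = 60·n = 3833.881522

rpm = 3833.88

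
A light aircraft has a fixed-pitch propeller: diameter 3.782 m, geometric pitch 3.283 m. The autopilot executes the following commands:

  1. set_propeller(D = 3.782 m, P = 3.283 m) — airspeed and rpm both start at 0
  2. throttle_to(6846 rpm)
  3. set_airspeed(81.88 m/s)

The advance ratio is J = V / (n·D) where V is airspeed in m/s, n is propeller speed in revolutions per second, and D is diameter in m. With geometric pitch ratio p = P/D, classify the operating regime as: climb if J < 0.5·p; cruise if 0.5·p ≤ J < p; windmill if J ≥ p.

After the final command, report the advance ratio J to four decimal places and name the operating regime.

set_propeller: D = 3.782 m, P = 3.283 m (p = P/D = 0.868059); state ← (V=0, rpm=0)
throttle_to(6846): rpm ← 6846
set_airspeed(81.88): V ← 81.88 m/s
final state: V = 81.88 m/s, rpm = 6846 → n = rpm/60 = 114.100000 rev/s
J = V / (n·D) = 81.88 / (114.100000 × 3.782) = 0.189745
regime bands: climb J<0.4340 | cruise [0.4340, 0.8681) | windmill J≥0.8681
J = 0.1897 → climb

J = 0.1897, regime = climb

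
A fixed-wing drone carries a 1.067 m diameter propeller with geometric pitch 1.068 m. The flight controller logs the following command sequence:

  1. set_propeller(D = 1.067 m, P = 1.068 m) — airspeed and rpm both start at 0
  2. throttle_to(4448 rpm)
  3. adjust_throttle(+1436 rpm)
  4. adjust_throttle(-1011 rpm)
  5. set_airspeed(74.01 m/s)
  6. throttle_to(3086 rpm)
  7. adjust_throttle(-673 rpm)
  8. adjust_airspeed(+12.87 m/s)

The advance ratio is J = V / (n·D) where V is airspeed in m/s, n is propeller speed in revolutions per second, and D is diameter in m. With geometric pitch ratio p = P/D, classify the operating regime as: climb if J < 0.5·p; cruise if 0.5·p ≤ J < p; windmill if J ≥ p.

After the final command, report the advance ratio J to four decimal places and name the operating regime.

J = 2.0246, regime = windmill

set_propeller: D = 1.067 m, P = 1.068 m (p = P/D = 1.000937); state ← (V=0, rpm=0)
throttle_to(4448): rpm ← 4448
adjust_throttle(+1436): rpm ← 4448 +1436 = 5884
adjust_throttle(-1011): rpm ← 5884 -1011 = 4873
set_airspeed(74.01): V ← 74.01 m/s
throttle_to(3086): rpm ← 3086
adjust_throttle(-673): rpm ← 3086 -673 = 2413
adjust_airspeed(+12.87): V ← 74.01 +12.87 = 86.88 m/s
final state: V = 86.88 m/s, rpm = 2413 → n = rpm/60 = 40.216667 rev/s
J = V / (n·D) = 86.88 / (40.216667 × 1.067) = 2.024647
regime bands: climb J<0.5005 | cruise [0.5005, 1.0009) | windmill J≥1.0009
J = 2.0246 → windmill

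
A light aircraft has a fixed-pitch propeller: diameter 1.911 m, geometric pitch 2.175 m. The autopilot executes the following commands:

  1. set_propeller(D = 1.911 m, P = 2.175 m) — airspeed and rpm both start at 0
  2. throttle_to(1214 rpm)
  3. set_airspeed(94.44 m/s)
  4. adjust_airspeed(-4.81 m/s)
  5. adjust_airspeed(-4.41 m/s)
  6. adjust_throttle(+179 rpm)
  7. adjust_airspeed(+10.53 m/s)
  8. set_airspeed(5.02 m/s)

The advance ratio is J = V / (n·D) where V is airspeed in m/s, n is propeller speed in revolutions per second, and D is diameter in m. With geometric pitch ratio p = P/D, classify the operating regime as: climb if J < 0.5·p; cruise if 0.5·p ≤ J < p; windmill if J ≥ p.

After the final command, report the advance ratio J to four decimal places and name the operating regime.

set_propeller: D = 1.911 m, P = 2.175 m (p = P/D = 1.138148); state ← (V=0, rpm=0)
throttle_to(1214): rpm ← 1214
set_airspeed(94.44): V ← 94.44 m/s
adjust_airspeed(-4.81): V ← 94.44 -4.81 = 89.63 m/s
adjust_airspeed(-4.41): V ← 89.63 -4.41 = 85.22 m/s
adjust_throttle(+179): rpm ← 1214 +179 = 1393
adjust_airspeed(+10.53): V ← 85.22 +10.53 = 95.75 m/s
set_airspeed(5.02): V ← 5.02 m/s
final state: V = 5.02 m/s, rpm = 1393 → n = rpm/60 = 23.216667 rev/s
J = V / (n·D) = 5.02 / (23.216667 × 1.911) = 0.113147
regime bands: climb J<0.5691 | cruise [0.5691, 1.1381) | windmill J≥1.1381
J = 0.1131 → climb

J = 0.1131, regime = climb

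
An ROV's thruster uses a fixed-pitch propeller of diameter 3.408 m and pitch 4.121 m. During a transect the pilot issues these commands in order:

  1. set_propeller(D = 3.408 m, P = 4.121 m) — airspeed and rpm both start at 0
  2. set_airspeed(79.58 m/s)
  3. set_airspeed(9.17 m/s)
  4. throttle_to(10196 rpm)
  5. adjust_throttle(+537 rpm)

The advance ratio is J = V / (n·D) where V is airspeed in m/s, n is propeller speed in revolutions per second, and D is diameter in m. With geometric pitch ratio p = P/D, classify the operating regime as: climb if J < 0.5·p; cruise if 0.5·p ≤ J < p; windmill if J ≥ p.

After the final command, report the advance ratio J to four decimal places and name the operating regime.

set_propeller: D = 3.408 m, P = 4.121 m (p = P/D = 1.209214); state ← (V=0, rpm=0)
set_airspeed(79.58): V ← 79.58 m/s
set_airspeed(9.17): V ← 9.17 m/s
throttle_to(10196): rpm ← 10196
adjust_throttle(+537): rpm ← 10196 +537 = 10733
final state: V = 9.17 m/s, rpm = 10733 → n = rpm/60 = 178.883333 rev/s
J = V / (n·D) = 9.17 / (178.883333 × 3.408) = 0.015042
regime bands: climb J<0.6046 | cruise [0.6046, 1.2092) | windmill J≥1.2092
J = 0.0150 → climb

J = 0.0150, regime = climb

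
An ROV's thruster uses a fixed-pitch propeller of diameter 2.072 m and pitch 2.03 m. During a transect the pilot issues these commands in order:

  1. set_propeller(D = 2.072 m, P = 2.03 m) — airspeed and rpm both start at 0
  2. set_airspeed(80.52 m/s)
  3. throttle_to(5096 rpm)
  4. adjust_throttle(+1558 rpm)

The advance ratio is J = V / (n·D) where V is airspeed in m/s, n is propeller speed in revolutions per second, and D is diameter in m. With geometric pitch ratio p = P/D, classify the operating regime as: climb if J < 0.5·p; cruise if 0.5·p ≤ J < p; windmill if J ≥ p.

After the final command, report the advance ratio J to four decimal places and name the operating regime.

set_propeller: D = 2.072 m, P = 2.03 m (p = P/D = 0.979730); state ← (V=0, rpm=0)
set_airspeed(80.52): V ← 80.52 m/s
throttle_to(5096): rpm ← 5096
adjust_throttle(+1558): rpm ← 5096 +1558 = 6654
final state: V = 80.52 m/s, rpm = 6654 → n = rpm/60 = 110.900000 rev/s
J = V / (n·D) = 80.52 / (110.900000 × 2.072) = 0.350415
regime bands: climb J<0.4899 | cruise [0.4899, 0.9797) | windmill J≥0.9797
J = 0.3504 → climb

J = 0.3504, regime = climb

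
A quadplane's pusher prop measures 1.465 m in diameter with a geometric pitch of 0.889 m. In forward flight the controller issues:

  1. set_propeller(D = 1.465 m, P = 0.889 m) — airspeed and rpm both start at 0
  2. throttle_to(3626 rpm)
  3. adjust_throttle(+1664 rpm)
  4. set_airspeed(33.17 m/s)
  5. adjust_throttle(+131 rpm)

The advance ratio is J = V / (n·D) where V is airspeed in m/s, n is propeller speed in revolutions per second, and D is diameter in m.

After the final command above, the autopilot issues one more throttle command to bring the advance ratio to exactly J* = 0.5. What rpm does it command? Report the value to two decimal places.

set_propeller: D = 1.465 m, P = 0.889 m (p = P/D = 0.606826); state ← (V=0, rpm=0)
throttle_to(3626): rpm ← 3626
adjust_throttle(+1664): rpm ← 3626 +1664 = 5290
set_airspeed(33.17): V ← 33.17 m/s
adjust_throttle(+131): rpm ← 5290 +131 = 5421
final state: V = 33.17 m/s, rpm = 5421 → n = rpm/60 = 90.350000 rev/s
target J* = 0.5; solve J* = V/(n·D) for n: n = V/(J*·D) = 33.17/(0.5 × 1.465) = 45.283276 rev/s
rpm = 60·n = 2716.996587

rpm = 2717.00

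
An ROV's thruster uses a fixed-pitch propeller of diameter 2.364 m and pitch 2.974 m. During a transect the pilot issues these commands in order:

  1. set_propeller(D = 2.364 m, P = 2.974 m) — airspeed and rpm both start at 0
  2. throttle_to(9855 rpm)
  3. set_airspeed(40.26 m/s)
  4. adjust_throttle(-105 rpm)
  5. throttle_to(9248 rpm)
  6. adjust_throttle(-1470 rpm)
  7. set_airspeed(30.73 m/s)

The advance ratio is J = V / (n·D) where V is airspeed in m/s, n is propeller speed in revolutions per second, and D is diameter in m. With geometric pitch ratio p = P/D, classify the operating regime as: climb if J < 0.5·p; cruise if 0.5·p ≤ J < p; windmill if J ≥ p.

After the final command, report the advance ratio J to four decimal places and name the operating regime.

J = 0.1003, regime = climb

set_propeller: D = 2.364 m, P = 2.974 m (p = P/D = 1.258037); state ← (V=0, rpm=0)
throttle_to(9855): rpm ← 9855
set_airspeed(40.26): V ← 40.26 m/s
adjust_throttle(-105): rpm ← 9855 -105 = 9750
throttle_to(9248): rpm ← 9248
adjust_throttle(-1470): rpm ← 9248 -1470 = 7778
set_airspeed(30.73): V ← 30.73 m/s
final state: V = 30.73 m/s, rpm = 7778 → n = rpm/60 = 129.633333 rev/s
J = V / (n·D) = 30.73 / (129.633333 × 2.364) = 0.100276
regime bands: climb J<0.6290 | cruise [0.6290, 1.2580) | windmill J≥1.2580
J = 0.1003 → climb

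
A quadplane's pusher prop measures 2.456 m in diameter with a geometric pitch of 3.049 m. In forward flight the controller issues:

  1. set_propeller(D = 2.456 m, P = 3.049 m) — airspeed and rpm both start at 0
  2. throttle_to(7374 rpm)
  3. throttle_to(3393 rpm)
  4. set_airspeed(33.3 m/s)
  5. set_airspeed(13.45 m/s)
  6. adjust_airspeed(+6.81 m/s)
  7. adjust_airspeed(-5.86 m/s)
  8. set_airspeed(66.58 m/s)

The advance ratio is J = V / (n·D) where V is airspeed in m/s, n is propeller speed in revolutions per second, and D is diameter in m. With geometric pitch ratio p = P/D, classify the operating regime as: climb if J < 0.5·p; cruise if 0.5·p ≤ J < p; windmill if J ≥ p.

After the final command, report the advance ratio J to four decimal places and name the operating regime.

J = 0.4794, regime = climb

set_propeller: D = 2.456 m, P = 3.049 m (p = P/D = 1.241450); state ← (V=0, rpm=0)
throttle_to(7374): rpm ← 7374
throttle_to(3393): rpm ← 3393
set_airspeed(33.3): V ← 33.3 m/s
set_airspeed(13.45): V ← 13.45 m/s
adjust_airspeed(+6.81): V ← 13.45 +6.81 = 20.26 m/s
adjust_airspeed(-5.86): V ← 20.26 -5.86 = 14.4 m/s
set_airspeed(66.58): V ← 66.58 m/s
final state: V = 66.58 m/s, rpm = 3393 → n = rpm/60 = 56.550000 rev/s
J = V / (n·D) = 66.58 / (56.550000 × 2.456) = 0.479383
regime bands: climb J<0.6207 | cruise [0.6207, 1.2414) | windmill J≥1.2414
J = 0.4794 → climb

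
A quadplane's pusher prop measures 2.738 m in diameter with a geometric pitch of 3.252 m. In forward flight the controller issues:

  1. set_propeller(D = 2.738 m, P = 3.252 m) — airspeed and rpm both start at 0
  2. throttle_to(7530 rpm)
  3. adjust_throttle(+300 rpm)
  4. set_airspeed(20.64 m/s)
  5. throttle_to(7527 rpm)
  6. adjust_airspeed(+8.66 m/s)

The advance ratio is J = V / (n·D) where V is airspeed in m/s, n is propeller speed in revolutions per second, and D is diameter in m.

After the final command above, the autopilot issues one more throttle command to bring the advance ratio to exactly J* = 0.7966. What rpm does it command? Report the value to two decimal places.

set_propeller: D = 2.738 m, P = 3.252 m (p = P/D = 1.187728); state ← (V=0, rpm=0)
throttle_to(7530): rpm ← 7530
adjust_throttle(+300): rpm ← 7530 +300 = 7830
set_airspeed(20.64): V ← 20.64 m/s
throttle_to(7527): rpm ← 7527
adjust_airspeed(+8.66): V ← 20.64 +8.66 = 29.3 m/s
final state: V = 29.3 m/s, rpm = 7527 → n = rpm/60 = 125.450000 rev/s
target J* = 0.7966; solve J* = V/(n·D) for n: n = V/(J*·D) = 29.3/(0.7966 × 2.738) = 13.433645 rev/s
rpm = 60·n = 806.018713

rpm = 806.02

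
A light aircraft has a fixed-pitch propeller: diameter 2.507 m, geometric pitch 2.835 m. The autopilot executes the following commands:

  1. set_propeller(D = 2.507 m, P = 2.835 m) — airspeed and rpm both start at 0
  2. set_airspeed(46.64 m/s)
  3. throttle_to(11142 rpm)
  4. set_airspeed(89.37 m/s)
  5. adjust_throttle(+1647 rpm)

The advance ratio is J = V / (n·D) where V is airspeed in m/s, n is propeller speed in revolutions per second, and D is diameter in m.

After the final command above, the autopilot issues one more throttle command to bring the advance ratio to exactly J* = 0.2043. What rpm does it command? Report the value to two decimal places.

set_propeller: D = 2.507 m, P = 2.835 m (p = P/D = 1.130834); state ← (V=0, rpm=0)
set_airspeed(46.64): V ← 46.64 m/s
throttle_to(11142): rpm ← 11142
set_airspeed(89.37): V ← 89.37 m/s
adjust_throttle(+1647): rpm ← 11142 +1647 = 12789
final state: V = 89.37 m/s, rpm = 12789 → n = rpm/60 = 213.150000 rev/s
target J* = 0.2043; solve J* = V/(n·D) for n: n = V/(J*·D) = 89.37/(0.2043 × 2.507) = 174.489403 rev/s
rpm = 60·n = 10469.364194

rpm = 10469.36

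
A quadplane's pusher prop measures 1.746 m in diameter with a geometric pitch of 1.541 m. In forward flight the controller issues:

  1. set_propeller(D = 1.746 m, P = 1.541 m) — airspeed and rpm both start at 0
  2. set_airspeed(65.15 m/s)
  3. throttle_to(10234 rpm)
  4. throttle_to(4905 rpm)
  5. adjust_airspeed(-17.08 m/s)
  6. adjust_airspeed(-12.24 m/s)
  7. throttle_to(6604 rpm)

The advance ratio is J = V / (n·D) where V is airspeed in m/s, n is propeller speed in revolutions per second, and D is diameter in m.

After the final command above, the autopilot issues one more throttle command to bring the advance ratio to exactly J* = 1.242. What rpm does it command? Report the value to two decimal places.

set_propeller: D = 1.746 m, P = 1.541 m (p = P/D = 0.882589); state ← (V=0, rpm=0)
set_airspeed(65.15): V ← 65.15 m/s
throttle_to(10234): rpm ← 10234
throttle_to(4905): rpm ← 4905
adjust_airspeed(-17.08): V ← 65.15 -17.08 = 48.07 m/s
adjust_airspeed(-12.24): V ← 48.07 -12.24 = 35.83 m/s
throttle_to(6604): rpm ← 6604
final state: V = 35.83 m/s, rpm = 6604 → n = rpm/60 = 110.066667 rev/s
target J* = 1.242; solve J* = V/(n·D) for n: n = V/(J*·D) = 35.83/(1.242 × 1.746) = 16.522698 rev/s
rpm = 60·n = 991.361898

rpm = 991.36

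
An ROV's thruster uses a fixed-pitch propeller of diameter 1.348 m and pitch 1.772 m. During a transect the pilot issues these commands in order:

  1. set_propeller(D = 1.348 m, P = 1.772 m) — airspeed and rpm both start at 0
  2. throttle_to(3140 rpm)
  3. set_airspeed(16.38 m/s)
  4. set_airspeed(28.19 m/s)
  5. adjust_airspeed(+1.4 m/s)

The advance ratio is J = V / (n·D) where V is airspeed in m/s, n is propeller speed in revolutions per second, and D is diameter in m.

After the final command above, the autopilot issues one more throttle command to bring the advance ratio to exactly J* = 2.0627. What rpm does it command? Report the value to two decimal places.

rpm = 638.51

set_propeller: D = 1.348 m, P = 1.772 m (p = P/D = 1.314540); state ← (V=0, rpm=0)
throttle_to(3140): rpm ← 3140
set_airspeed(16.38): V ← 16.38 m/s
set_airspeed(28.19): V ← 28.19 m/s
adjust_airspeed(+1.4): V ← 28.19 +1.4 = 29.59 m/s
final state: V = 29.59 m/s, rpm = 3140 → n = rpm/60 = 52.333333 rev/s
target J* = 2.0627; solve J* = V/(n·D) for n: n = V/(J*·D) = 29.59/(2.0627 × 1.348) = 10.641896 rev/s
rpm = 60·n = 638.513751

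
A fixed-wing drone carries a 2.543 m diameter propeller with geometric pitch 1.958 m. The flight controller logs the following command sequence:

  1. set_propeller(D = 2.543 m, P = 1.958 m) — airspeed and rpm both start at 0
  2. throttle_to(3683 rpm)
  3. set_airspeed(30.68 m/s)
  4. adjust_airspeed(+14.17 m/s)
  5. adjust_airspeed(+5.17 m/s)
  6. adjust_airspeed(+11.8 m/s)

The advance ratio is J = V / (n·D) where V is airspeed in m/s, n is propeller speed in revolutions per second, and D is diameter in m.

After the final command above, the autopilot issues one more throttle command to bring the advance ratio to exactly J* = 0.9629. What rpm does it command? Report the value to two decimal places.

rpm = 1514.79

set_propeller: D = 2.543 m, P = 1.958 m (p = P/D = 0.769957); state ← (V=0, rpm=0)
throttle_to(3683): rpm ← 3683
set_airspeed(30.68): V ← 30.68 m/s
adjust_airspeed(+14.17): V ← 30.68 +14.17 = 44.85 m/s
adjust_airspeed(+5.17): V ← 44.85 +5.17 = 50.02 m/s
adjust_airspeed(+11.8): V ← 50.02 +11.8 = 61.82 m/s
final state: V = 61.82 m/s, rpm = 3683 → n = rpm/60 = 61.383333 rev/s
target J* = 0.9629; solve J* = V/(n·D) for n: n = V/(J*·D) = 61.82/(0.9629 × 2.543) = 25.246516 rev/s
rpm = 60·n = 1514.790958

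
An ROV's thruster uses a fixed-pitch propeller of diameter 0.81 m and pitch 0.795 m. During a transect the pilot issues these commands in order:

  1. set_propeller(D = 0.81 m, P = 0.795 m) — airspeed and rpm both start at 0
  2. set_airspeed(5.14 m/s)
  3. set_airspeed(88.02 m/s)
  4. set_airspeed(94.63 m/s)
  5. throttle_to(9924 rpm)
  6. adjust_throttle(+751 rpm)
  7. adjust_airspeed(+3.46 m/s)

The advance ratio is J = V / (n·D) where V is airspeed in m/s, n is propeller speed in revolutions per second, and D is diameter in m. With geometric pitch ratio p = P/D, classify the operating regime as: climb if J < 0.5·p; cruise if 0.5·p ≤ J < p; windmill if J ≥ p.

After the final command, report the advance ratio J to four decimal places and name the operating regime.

J = 0.6806, regime = cruise

set_propeller: D = 0.81 m, P = 0.795 m (p = P/D = 0.981481); state ← (V=0, rpm=0)
set_airspeed(5.14): V ← 5.14 m/s
set_airspeed(88.02): V ← 88.02 m/s
set_airspeed(94.63): V ← 94.63 m/s
throttle_to(9924): rpm ← 9924
adjust_throttle(+751): rpm ← 9924 +751 = 10675
adjust_airspeed(+3.46): V ← 94.63 +3.46 = 98.09 m/s
final state: V = 98.09 m/s, rpm = 10675 → n = rpm/60 = 177.916667 rev/s
J = V / (n·D) = 98.09 / (177.916667 × 0.81) = 0.680649
regime bands: climb J<0.4907 | cruise [0.4907, 0.9815) | windmill J≥0.9815
J = 0.6806 → cruise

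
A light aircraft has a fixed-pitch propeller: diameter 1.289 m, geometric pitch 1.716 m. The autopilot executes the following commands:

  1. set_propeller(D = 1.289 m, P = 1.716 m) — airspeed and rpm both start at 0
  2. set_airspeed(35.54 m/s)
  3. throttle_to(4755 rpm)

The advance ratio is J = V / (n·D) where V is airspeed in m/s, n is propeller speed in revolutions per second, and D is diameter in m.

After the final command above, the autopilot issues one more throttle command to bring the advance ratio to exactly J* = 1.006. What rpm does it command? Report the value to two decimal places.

rpm = 1644.44

set_propeller: D = 1.289 m, P = 1.716 m (p = P/D = 1.331265); state ← (V=0, rpm=0)
set_airspeed(35.54): V ← 35.54 m/s
throttle_to(4755): rpm ← 4755
final state: V = 35.54 m/s, rpm = 4755 → n = rpm/60 = 79.250000 rev/s
target J* = 1.006; solve J* = V/(n·D) for n: n = V/(J*·D) = 35.54/(1.006 × 1.289) = 27.407317 rev/s
rpm = 60·n = 1644.439029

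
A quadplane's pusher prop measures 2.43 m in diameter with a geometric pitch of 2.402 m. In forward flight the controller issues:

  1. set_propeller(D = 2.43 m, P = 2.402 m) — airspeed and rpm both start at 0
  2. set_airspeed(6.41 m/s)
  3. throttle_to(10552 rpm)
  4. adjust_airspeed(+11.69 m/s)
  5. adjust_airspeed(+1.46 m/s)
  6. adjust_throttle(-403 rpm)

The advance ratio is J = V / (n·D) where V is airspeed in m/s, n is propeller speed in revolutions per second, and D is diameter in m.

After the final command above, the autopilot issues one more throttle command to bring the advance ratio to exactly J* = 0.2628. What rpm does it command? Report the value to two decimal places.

rpm = 1837.76

set_propeller: D = 2.43 m, P = 2.402 m (p = P/D = 0.988477); state ← (V=0, rpm=0)
set_airspeed(6.41): V ← 6.41 m/s
throttle_to(10552): rpm ← 10552
adjust_airspeed(+11.69): V ← 6.41 +11.69 = 18.1 m/s
adjust_airspeed(+1.46): V ← 18.1 +1.46 = 19.56 m/s
adjust_throttle(-403): rpm ← 10552 -403 = 10149
final state: V = 19.56 m/s, rpm = 10149 → n = rpm/60 = 169.150000 rev/s
target J* = 0.2628; solve J* = V/(n·D) for n: n = V/(J*·D) = 19.56/(0.2628 × 2.43) = 30.629310 rev/s
rpm = 60·n = 1837.758611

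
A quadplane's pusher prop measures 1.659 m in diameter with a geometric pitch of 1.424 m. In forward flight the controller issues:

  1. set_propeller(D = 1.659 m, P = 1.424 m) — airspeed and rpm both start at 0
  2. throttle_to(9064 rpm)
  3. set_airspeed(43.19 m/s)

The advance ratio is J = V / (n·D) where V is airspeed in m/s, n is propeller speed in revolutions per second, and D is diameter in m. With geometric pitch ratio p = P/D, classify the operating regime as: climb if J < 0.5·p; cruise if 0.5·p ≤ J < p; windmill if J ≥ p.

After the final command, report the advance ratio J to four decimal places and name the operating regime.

set_propeller: D = 1.659 m, P = 1.424 m (p = P/D = 0.858348); state ← (V=0, rpm=0)
throttle_to(9064): rpm ← 9064
set_airspeed(43.19): V ← 43.19 m/s
final state: V = 43.19 m/s, rpm = 9064 → n = rpm/60 = 151.066667 rev/s
J = V / (n·D) = 43.19 / (151.066667 × 1.659) = 0.172333
regime bands: climb J<0.4292 | cruise [0.4292, 0.8583) | windmill J≥0.8583
J = 0.1723 → climb

J = 0.1723, regime = climb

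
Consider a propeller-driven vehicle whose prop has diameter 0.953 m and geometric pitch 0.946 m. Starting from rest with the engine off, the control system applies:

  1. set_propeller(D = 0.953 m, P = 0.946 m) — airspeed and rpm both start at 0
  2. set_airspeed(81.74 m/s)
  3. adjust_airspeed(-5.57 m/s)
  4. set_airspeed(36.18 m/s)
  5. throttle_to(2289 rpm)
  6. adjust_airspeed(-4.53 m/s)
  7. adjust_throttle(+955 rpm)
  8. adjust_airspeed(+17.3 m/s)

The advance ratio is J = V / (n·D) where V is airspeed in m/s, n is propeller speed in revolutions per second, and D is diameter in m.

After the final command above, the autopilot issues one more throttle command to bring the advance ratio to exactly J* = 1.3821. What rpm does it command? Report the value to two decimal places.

set_propeller: D = 0.953 m, P = 0.946 m (p = P/D = 0.992655); state ← (V=0, rpm=0)
set_airspeed(81.74): V ← 81.74 m/s
adjust_airspeed(-5.57): V ← 81.74 -5.57 = 76.17 m/s
set_airspeed(36.18): V ← 36.18 m/s
throttle_to(2289): rpm ← 2289
adjust_airspeed(-4.53): V ← 36.18 -4.53 = 31.65 m/s
adjust_throttle(+955): rpm ← 2289 +955 = 3244
adjust_airspeed(+17.3): V ← 31.65 +17.3 = 48.95 m/s
final state: V = 48.95 m/s, rpm = 3244 → n = rpm/60 = 54.066667 rev/s
target J* = 1.3821; solve J* = V/(n·D) for n: n = V/(J*·D) = 48.95/(1.3821 × 0.953) = 37.163818 rev/s
rpm = 60·n = 2229.829100

rpm = 2229.83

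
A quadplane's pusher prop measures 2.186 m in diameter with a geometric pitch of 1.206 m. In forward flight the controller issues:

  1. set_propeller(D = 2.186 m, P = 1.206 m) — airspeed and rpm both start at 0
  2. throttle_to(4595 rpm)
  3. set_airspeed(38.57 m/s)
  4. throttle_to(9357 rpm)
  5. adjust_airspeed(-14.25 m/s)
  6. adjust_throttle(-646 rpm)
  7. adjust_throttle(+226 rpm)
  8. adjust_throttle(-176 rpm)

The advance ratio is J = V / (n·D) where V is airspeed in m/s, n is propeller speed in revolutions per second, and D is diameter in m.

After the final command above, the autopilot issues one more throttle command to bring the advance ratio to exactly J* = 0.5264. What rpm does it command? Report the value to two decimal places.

set_propeller: D = 2.186 m, P = 1.206 m (p = P/D = 0.551693); state ← (V=0, rpm=0)
throttle_to(4595): rpm ← 4595
set_airspeed(38.57): V ← 38.57 m/s
throttle_to(9357): rpm ← 9357
adjust_airspeed(-14.25): V ← 38.57 -14.25 = 24.32 m/s
adjust_throttle(-646): rpm ← 9357 -646 = 8711
adjust_throttle(+226): rpm ← 8711 +226 = 8937
adjust_throttle(-176): rpm ← 8937 -176 = 8761
final state: V = 24.32 m/s, rpm = 8761 → n = rpm/60 = 146.016667 rev/s
target J* = 0.5264; solve J* = V/(n·D) for n: n = V/(J*·D) = 24.32/(0.5264 × 2.186) = 21.134770 rev/s
rpm = 60·n = 1268.086219

rpm = 1268.09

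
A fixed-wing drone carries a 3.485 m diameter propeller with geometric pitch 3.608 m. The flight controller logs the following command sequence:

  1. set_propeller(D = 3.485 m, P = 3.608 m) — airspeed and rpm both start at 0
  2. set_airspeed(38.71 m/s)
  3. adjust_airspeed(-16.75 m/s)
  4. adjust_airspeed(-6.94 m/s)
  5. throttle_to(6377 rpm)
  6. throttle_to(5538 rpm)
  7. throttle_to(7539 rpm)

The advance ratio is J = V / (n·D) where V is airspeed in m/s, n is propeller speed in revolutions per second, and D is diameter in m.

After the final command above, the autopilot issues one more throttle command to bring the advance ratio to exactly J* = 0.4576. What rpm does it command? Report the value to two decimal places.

set_propeller: D = 3.485 m, P = 3.608 m (p = P/D = 1.035294); state ← (V=0, rpm=0)
set_airspeed(38.71): V ← 38.71 m/s
adjust_airspeed(-16.75): V ← 38.71 -16.75 = 21.96 m/s
adjust_airspeed(-6.94): V ← 21.96 -6.94 = 15.02 m/s
throttle_to(6377): rpm ← 6377
throttle_to(5538): rpm ← 5538
throttle_to(7539): rpm ← 7539
final state: V = 15.02 m/s, rpm = 7539 → n = rpm/60 = 125.650000 rev/s
target J* = 0.4576; solve J* = V/(n·D) for n: n = V/(J*·D) = 15.02/(0.4576 × 3.485) = 9.418487 rev/s
rpm = 60·n = 565.109209

rpm = 565.11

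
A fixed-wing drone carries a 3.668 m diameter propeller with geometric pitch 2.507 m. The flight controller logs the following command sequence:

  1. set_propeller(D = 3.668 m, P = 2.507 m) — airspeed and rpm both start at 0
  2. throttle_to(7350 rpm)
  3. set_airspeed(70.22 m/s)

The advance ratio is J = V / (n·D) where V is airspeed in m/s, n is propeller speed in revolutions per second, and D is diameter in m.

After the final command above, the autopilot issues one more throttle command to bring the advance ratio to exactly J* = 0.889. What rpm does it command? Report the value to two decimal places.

set_propeller: D = 3.668 m, P = 2.507 m (p = P/D = 0.683479); state ← (V=0, rpm=0)
throttle_to(7350): rpm ← 7350
set_airspeed(70.22): V ← 70.22 m/s
final state: V = 70.22 m/s, rpm = 7350 → n = rpm/60 = 122.500000 rev/s
target J* = 0.889; solve J* = V/(n·D) for n: n = V/(J*·D) = 70.22/(0.889 × 3.668) = 21.534249 rev/s
rpm = 60·n = 1292.054960

rpm = 1292.05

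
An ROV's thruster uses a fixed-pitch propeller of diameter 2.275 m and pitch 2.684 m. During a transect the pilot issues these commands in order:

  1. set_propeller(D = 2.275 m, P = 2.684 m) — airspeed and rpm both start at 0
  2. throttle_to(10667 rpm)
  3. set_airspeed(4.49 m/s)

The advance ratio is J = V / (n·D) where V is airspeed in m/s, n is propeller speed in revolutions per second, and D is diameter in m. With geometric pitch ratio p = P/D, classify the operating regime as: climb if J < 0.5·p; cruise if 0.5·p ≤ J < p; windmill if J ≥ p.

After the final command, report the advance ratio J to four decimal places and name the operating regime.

set_propeller: D = 2.275 m, P = 2.684 m (p = P/D = 1.179780); state ← (V=0, rpm=0)
throttle_to(10667): rpm ← 10667
set_airspeed(4.49): V ← 4.49 m/s
final state: V = 4.49 m/s, rpm = 10667 → n = rpm/60 = 177.783333 rev/s
J = V / (n·D) = 4.49 / (177.783333 × 2.275) = 0.011101
regime bands: climb J<0.5899 | cruise [0.5899, 1.1798) | windmill J≥1.1798
J = 0.0111 → climb

J = 0.0111, regime = climb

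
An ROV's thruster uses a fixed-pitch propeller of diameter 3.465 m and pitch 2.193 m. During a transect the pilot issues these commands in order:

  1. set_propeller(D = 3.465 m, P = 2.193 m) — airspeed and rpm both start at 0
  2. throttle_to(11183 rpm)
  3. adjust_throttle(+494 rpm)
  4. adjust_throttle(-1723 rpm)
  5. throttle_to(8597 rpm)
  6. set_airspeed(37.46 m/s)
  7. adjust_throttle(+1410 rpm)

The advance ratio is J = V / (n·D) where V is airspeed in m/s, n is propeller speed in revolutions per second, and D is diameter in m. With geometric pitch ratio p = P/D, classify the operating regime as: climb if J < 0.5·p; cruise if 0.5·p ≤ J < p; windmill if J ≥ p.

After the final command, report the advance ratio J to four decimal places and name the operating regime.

J = 0.0648, regime = climb

set_propeller: D = 3.465 m, P = 2.193 m (p = P/D = 0.632900); state ← (V=0, rpm=0)
throttle_to(11183): rpm ← 11183
adjust_throttle(+494): rpm ← 11183 +494 = 11677
adjust_throttle(-1723): rpm ← 11677 -1723 = 9954
throttle_to(8597): rpm ← 8597
set_airspeed(37.46): V ← 37.46 m/s
adjust_throttle(+1410): rpm ← 8597 +1410 = 10007
final state: V = 37.46 m/s, rpm = 10007 → n = rpm/60 = 166.783333 rev/s
J = V / (n·D) = 37.46 / (166.783333 × 3.465) = 0.064820
regime bands: climb J<0.3165 | cruise [0.3165, 0.6329) | windmill J≥0.6329
J = 0.0648 → climb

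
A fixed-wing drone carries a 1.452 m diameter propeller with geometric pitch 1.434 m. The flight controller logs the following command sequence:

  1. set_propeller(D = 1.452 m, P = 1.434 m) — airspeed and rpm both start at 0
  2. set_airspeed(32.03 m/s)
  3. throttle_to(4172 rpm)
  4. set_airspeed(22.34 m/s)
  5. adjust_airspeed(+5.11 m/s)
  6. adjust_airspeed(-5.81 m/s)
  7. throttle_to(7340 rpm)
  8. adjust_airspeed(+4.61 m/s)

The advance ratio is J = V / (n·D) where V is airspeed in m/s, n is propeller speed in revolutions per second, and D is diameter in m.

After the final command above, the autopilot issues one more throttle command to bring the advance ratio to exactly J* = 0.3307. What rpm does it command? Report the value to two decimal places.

rpm = 3280.04

set_propeller: D = 1.452 m, P = 1.434 m (p = P/D = 0.987603); state ← (V=0, rpm=0)
set_airspeed(32.03): V ← 32.03 m/s
throttle_to(4172): rpm ← 4172
set_airspeed(22.34): V ← 22.34 m/s
adjust_airspeed(+5.11): V ← 22.34 +5.11 = 27.45 m/s
adjust_airspeed(-5.81): V ← 27.45 -5.81 = 21.64 m/s
throttle_to(7340): rpm ← 7340
adjust_airspeed(+4.61): V ← 21.64 +4.61 = 26.25 m/s
final state: V = 26.25 m/s, rpm = 7340 → n = rpm/60 = 122.333333 rev/s
target J* = 0.3307; solve J* = V/(n·D) for n: n = V/(J*·D) = 26.25/(0.3307 × 1.452) = 54.667410 rev/s
rpm = 60·n = 3280.044584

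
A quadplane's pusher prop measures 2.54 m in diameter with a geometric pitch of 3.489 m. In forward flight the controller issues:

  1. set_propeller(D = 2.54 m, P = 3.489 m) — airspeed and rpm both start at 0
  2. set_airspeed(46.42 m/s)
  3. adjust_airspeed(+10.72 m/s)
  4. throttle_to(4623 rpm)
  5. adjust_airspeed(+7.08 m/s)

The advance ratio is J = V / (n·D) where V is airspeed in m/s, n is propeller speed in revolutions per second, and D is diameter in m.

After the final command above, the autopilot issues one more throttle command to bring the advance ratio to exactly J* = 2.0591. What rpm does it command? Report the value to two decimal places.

rpm = 736.73

set_propeller: D = 2.54 m, P = 3.489 m (p = P/D = 1.373622); state ← (V=0, rpm=0)
set_airspeed(46.42): V ← 46.42 m/s
adjust_airspeed(+10.72): V ← 46.42 +10.72 = 57.14 m/s
throttle_to(4623): rpm ← 4623
adjust_airspeed(+7.08): V ← 57.14 +7.08 = 64.22 m/s
final state: V = 64.22 m/s, rpm = 4623 → n = rpm/60 = 77.050000 rev/s
target J* = 2.0591; solve J* = V/(n·D) for n: n = V/(J*·D) = 64.22/(2.0591 × 2.54) = 12.278891 rev/s
rpm = 60·n = 736.733463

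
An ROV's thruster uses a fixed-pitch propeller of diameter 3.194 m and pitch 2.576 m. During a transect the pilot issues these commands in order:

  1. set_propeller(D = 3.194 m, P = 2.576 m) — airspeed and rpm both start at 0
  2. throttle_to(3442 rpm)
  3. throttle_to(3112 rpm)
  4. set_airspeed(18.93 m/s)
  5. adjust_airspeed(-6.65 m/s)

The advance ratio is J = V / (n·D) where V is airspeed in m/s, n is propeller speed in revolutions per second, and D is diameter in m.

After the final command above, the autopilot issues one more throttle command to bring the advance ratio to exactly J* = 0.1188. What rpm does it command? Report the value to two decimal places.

rpm = 1941.77

set_propeller: D = 3.194 m, P = 2.576 m (p = P/D = 0.806512); state ← (V=0, rpm=0)
throttle_to(3442): rpm ← 3442
throttle_to(3112): rpm ← 3112
set_airspeed(18.93): V ← 18.93 m/s
adjust_airspeed(-6.65): V ← 18.93 -6.65 = 12.28 m/s
final state: V = 12.28 m/s, rpm = 3112 → n = rpm/60 = 51.866667 rev/s
target J* = 0.1188; solve J* = V/(n·D) for n: n = V/(J*·D) = 12.28/(0.1188 × 3.194) = 32.362869 rev/s
rpm = 60·n = 1941.772136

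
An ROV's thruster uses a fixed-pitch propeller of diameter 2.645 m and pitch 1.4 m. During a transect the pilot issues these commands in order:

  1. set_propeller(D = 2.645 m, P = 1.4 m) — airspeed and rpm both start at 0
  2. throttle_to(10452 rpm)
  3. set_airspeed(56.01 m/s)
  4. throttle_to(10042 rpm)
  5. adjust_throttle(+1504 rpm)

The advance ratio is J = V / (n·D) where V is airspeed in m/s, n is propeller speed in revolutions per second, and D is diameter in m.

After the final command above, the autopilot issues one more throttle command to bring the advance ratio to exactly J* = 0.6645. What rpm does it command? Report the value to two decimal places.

rpm = 1912.04

set_propeller: D = 2.645 m, P = 1.4 m (p = P/D = 0.529301); state ← (V=0, rpm=0)
throttle_to(10452): rpm ← 10452
set_airspeed(56.01): V ← 56.01 m/s
throttle_to(10042): rpm ← 10042
adjust_throttle(+1504): rpm ← 10042 +1504 = 11546
final state: V = 56.01 m/s, rpm = 11546 → n = rpm/60 = 192.433333 rev/s
target J* = 0.6645; solve J* = V/(n·D) for n: n = V/(J*·D) = 56.01/(0.6645 × 2.645) = 31.867274 rev/s
rpm = 60·n = 1912.036425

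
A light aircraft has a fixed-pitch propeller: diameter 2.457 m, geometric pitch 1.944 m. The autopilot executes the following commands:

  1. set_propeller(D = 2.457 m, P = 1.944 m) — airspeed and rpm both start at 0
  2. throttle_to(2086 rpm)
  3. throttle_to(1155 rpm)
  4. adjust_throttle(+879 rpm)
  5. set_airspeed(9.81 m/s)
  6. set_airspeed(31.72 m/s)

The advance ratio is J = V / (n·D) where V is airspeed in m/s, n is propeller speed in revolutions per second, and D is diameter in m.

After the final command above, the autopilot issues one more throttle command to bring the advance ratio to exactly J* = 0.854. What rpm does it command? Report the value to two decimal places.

set_propeller: D = 2.457 m, P = 1.944 m (p = P/D = 0.791209); state ← (V=0, rpm=0)
throttle_to(2086): rpm ← 2086
throttle_to(1155): rpm ← 1155
adjust_throttle(+879): rpm ← 1155 +879 = 2034
set_airspeed(9.81): V ← 9.81 m/s
set_airspeed(31.72): V ← 31.72 m/s
final state: V = 31.72 m/s, rpm = 2034 → n = rpm/60 = 33.900000 rev/s
target J* = 0.854; solve J* = V/(n·D) for n: n = V/(J*·D) = 31.72/(0.854 × 2.457) = 15.117158 rev/s
rpm = 60·n = 907.029478

rpm = 907.03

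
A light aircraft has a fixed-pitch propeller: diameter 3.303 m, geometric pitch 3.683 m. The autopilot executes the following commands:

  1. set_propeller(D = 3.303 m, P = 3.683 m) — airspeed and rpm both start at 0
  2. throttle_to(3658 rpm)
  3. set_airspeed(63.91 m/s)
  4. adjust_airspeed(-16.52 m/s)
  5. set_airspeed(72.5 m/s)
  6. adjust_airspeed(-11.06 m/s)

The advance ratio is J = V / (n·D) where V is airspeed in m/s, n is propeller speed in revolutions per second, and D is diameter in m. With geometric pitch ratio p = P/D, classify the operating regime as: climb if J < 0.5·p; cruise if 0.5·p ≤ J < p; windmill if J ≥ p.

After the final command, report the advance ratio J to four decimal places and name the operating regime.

J = 0.3051, regime = climb

set_propeller: D = 3.303 m, P = 3.683 m (p = P/D = 1.115047); state ← (V=0, rpm=0)
throttle_to(3658): rpm ← 3658
set_airspeed(63.91): V ← 63.91 m/s
adjust_airspeed(-16.52): V ← 63.91 -16.52 = 47.39 m/s
set_airspeed(72.5): V ← 72.5 m/s
adjust_airspeed(-11.06): V ← 72.5 -11.06 = 61.44 m/s
final state: V = 61.44 m/s, rpm = 3658 → n = rpm/60 = 60.966667 rev/s
J = V / (n·D) = 61.44 / (60.966667 × 3.303) = 0.305106
regime bands: climb J<0.5575 | cruise [0.5575, 1.1150) | windmill J≥1.1150
J = 0.3051 → climb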